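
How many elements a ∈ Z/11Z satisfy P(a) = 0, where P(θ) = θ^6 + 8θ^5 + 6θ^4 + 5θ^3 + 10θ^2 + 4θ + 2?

2

Evaluate at each of the 11 elements of Z/11Z:
P(0) = 2; P(1) = 3; P(2) = 0 → root; P(3) = 10; P(4) = 0 → root; P(5) = 7; P(6) = 10; P(7) = 5; P(8) = 8; P(9) = 8; P(10) = 2.
Roots: {2, 4}.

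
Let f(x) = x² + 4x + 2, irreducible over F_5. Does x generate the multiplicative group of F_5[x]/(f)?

|GF(5^2)^×| = 5^2 − 1 = 24. Prime factorization: 24 = 2^3·3.
f is primitive ⇔ x has order 24 in GF(5)[x]/(f), i.e. x^(24/q) ≠ 1 for each prime q | 24.
x^(12) mod f = 4.
x^(8) mod f = 2x + 1.
None equal 1, so x has full order 24; f is primitive.

Yes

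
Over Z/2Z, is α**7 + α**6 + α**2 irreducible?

No

Write m(α) = α**7 + α**6 + α**2.
Check for roots in Z/2Z: m(0) = 0 → root; m(1) = 1.
m(0) = 0, so (α) divides m(α); m is reducible.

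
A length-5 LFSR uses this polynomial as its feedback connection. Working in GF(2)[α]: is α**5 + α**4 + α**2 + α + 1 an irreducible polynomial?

Yes

Write g(α) = α**5 + α**4 + α**2 + α + 1.
Check for roots in GF(2): g(0) = 1; g(1) = 1.
No roots, so no linear factors.
Monic irreducibles of degree 2 over GF(2): α**2 + α + 1.
None of them divide g (all give nonzero remainder).
No irreducible factor of degree ≤ 2 exists, so g is irreducible over GF(2).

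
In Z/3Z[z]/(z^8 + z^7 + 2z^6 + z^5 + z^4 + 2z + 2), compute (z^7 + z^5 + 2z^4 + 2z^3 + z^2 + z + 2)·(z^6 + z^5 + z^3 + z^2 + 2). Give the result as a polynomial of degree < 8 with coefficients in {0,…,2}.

2z^7 + 2z^5 + z^4 + z^3 + z^2 + 2z + 2

Multiply in Z/3Z[z]: (z^7 + z^5 + 2z^4 + 2z^3 + z^2 + z + 2)·(z^6 + z^5 + z^3 + z^2 + 2) = z^13 + z^12 + z^11 + z^10 + 2z^9 + z^8 + z^7 + z^6 + z^5 + z^3 + z^2 + 2z + 1.
Reduce using z^8 ≡ 2z^7 + z^6 + 2z^5 + 2z^4 + z + 1 (mod z^8 + z^7 + 2z^6 + z^5 + z^4 + 2z + 2).
Reduced: 2z^7 + 2z^5 + z^4 + z^3 + z^2 + 2z + 2.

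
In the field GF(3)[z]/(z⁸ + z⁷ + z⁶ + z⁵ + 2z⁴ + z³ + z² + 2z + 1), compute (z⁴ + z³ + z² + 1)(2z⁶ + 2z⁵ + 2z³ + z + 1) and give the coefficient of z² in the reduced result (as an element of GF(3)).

Multiply in GF(3)[z]: (z⁴ + z³ + z² + 1)·(2z⁶ + 2z⁵ + 2z³ + z + 1) = 2z¹⁰ + z⁹ + z⁸ + z⁷ + z⁶ + 2z⁵ + 2z⁴ + z³ + z² + z + 1.
Reduce using z⁸ ≡ 2z⁷ + 2z⁶ + 2z⁵ + z⁴ + 2z³ + 2z² + z + 2 (mod z⁸ + z⁷ + z⁶ + z⁵ + 2z⁴ + z³ + z² + 2z + 1).
Reduced: z⁶ + 2z⁵ + z⁴ + z³ + z² + 2z + 1.

1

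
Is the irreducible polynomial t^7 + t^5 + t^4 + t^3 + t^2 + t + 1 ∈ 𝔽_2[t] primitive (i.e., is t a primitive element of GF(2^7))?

Yes

Write f(t) = t^7 + t^5 + t^4 + t^3 + t^2 + t + 1.
|GF(2^7)^×| = 2^7 − 1 = 127. Prime factorization: 127 = 127.
f is primitive ⇔ t has order 127 in GF(2)[t]/(f), i.e. t^(127/q) ≠ 1 for each prime q | 127.
t^(1) mod f = t.
None equal 1, so t has full order 127; f is primitive.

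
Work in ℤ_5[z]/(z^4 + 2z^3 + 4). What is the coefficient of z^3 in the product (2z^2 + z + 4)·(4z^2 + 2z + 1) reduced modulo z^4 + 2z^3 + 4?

Multiply in ℤ_5[z]: (2z^2 + z + 4)·(4z^2 + 2z + 1) = 3z^4 + 3z^3 + 4z + 4.
Reduce using z^4 ≡ 3z^3 + 1 (mod z^4 + 2z^3 + 4).
Reduced: 2z^3 + 4z + 2.

2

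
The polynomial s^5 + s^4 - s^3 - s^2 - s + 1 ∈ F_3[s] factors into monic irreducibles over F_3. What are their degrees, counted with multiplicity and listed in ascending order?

1, 1, 1, 2

Write g(s) = s^5 + s^4 - s^3 - s^2 - s + 1.
Roots in F_3: g(0) = 1; g(1) = 0 → root; g(2) = 2.
Linear factors from roots: (s - 1).
Complete factorization: g(s) = (s - 1)^3·(s^2 + s - 1).
Factor degrees with multiplicity: 1 + 1 + 1 + 2 = 5.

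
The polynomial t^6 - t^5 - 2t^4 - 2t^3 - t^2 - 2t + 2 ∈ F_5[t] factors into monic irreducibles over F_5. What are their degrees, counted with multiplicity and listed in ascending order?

Write h(t) = t^6 - t^5 - 2t^4 - 2t^3 - t^2 - 2t + 2.
Roots in F_5: h(0) = 2; h(1) = 0 → root; h(2) = 3; h(3) = 2; h(4) = 0 → root.
Linear factors from roots: (t - 1), (t + 1).
Complete factorization: h(t) = (t + 1)·(t - 1)·(t^2 - 2)·(t^2 - t + 1).
Factor degrees with multiplicity: 1 + 1 + 2 + 2 = 6.

1, 1, 2, 2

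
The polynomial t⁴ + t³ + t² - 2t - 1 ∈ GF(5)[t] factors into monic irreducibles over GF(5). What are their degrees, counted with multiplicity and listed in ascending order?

1, 1, 2

Write f(t) = t⁴ + t³ + t² - 2t - 1.
Roots in GF(5): f(0) = 4; f(1) = 0 → root; f(2) = 3; f(3) = 0 → root; f(4) = 2.
Linear factors from roots: (t - 1), (t + 2).
Complete factorization: f(t) = (t + 2)·(t - 1)·(t² - 2).
Factor degrees with multiplicity: 1 + 1 + 2 = 4.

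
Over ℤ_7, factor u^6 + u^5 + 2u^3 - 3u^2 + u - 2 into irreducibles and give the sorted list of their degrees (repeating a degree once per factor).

1, 1, 2, 2

Write h(u) = u^6 + u^5 + 2u^3 - 3u^2 + u - 2.
Linear factors from roots: (u - 1), (u + 2).
Complete factorization: h(u) = (u + 2)·(u - 1)·(u^2 + 1)^2.
Factor degrees with multiplicity: 1 + 1 + 2 + 2 = 6.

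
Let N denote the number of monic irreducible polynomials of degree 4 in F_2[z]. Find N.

By the necklace-counting formula, N_2(4) = (1/4) Σ_{d|4} μ(4/d)·2^d.
Divisors of 4: 1, 2, 4; μ(4/d) for each: 0, -1, 1.
Σ = − 2^2 + 2^4 = 12.
N = 12/4 = 3.

3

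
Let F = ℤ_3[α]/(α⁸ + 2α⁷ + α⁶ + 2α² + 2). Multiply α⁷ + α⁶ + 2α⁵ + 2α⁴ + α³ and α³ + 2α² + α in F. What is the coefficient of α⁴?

Multiply in ℤ_3[α]: (α⁷ + α⁶ + 2α⁵ + 2α⁴ + α³)·(α³ + 2α² + α) = α¹⁰ + 2α⁸ + α⁷ + α⁶ + α⁵ + α⁴.
Reduce using α⁸ ≡ α⁷ + 2α⁶ + α² + 1 (mod α⁸ + 2α⁷ + α⁶ + 2α² + 2).
Reduced: 2α⁷ + 2α⁶ + α⁵ + 2α⁴ + α³ + α + 2.

2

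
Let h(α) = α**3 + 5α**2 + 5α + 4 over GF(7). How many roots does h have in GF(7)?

3

Evaluate at each of the 7 elements of GF(7):
h(0) = 4; h(1) = 1; h(2) = 0 → root; h(3) = 0 → root; h(4) = 0 → root; h(5) = 6; h(6) = 3.
Roots: {2, 3, 4}.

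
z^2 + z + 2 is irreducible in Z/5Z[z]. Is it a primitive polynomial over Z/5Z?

Write f(z) = z^2 + z + 2.
|GF(5^2)^×| = 5^2 − 1 = 24. Prime factorization: 24 = 2^3·3.
f is primitive ⇔ z has order 24 in GF(5)[z]/(f), i.e. z^(24/q) ≠ 1 for each prime q | 24.
z^(12) mod f = 4.
z^(8) mod f = 3z + 1.
None equal 1, so z has full order 24; f is primitive.

Yes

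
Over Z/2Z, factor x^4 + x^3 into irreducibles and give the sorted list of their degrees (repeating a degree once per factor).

1, 1, 1, 1

Write f(x) = x^4 + x^3.
Roots in Z/2Z: f(0) = 0 → root; f(1) = 0 → root.
Linear factors from roots: (x), (x + 1).
Complete factorization: f(x) = (x + 1)·(x)^3.
Factor degrees with multiplicity: 1 + 1 + 1 + 1 = 4.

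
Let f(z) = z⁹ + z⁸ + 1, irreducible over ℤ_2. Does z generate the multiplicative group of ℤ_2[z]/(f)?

No

|GF(2^9)^×| = 2^9 − 1 = 511. Prime factorization: 511 = 7·73.
f is primitive ⇔ z has order 511 in GF(2)[z]/(f), i.e. z^(511/q) ≠ 1 for each prime q | 511.
z^(73) mod f = 1
z^(7) mod f = z⁷.
Since z^(73) = 1, the order of z divides 73 < 511; not primitive.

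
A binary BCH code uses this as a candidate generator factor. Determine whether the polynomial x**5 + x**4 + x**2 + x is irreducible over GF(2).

No

Write m(x) = x**5 + x**4 + x**2 + x.
Check for roots in GF(2): m(0) = 0 → root; m(1) = 0 → root.
m(0) = 0, so (x) divides m(x); m is reducible.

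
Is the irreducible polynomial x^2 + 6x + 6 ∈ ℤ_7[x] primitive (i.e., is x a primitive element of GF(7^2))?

No

Write f(x) = x^2 + 6x + 6.
|GF(7^2)^×| = 7^2 − 1 = 48. Prime factorization: 48 = 2^4·3.
f is primitive ⇔ x has order 48 in GF(7)[x]/(f), i.e. x^(48/q) ≠ 1 for each prime q | 48.
x^(24) mod f = 6.
x^(16) mod f = 1
Since x^(16) = 1, the order of x divides 16 < 48; not primitive.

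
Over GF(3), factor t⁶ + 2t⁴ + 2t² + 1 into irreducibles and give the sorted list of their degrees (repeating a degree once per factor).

1, 1, 1, 1, 2

Write h(t) = t⁶ + 2t⁴ + 2t² + 1.
Roots in GF(3): h(0) = 1; h(1) = 0 → root; h(2) = 0 → root.
Linear factors from roots: (t + 2), (t + 1).
Complete factorization: h(t) = (t + 1)^2·(t + 2)^2·(t² + 1).
Factor degrees with multiplicity: 1 + 1 + 1 + 1 + 2 = 6.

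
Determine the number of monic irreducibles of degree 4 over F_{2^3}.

The number of monic irreducibles of degree 4 over GF(8) is (1/4)·Σ_{d∣4} μ(4/d) 8^d.
Divisors of 4: 1, 2, 4; μ(4/d) for each: 0, -1, 1.
Σ = − 8^2 + 8^4 = 4032.
N = 4032/4 = 1008.

1008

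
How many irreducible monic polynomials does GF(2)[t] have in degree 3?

x^(2^3) − x is the product of all monic irreducibles of degree dividing 3; Möbius inversion gives N = (1/3) Σ μ(3/d)·2^d.
Divisors of 3: 1, 3; μ(3/d) for each: -1, 1.
Σ = − 2^1 + 2^3 = 6.
N = 6/3 = 2.

2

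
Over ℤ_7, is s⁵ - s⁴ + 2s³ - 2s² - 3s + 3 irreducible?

No

Write h(s) = s⁵ - s⁴ + 2s³ - 2s² - 3s + 3.
Check for roots in ℤ_7: h(0) = 3; h(1) = 0 → root; h(2) = 0 → root; h(3) = 3; h(4) = 1; h(5) = 0 → root; h(6) = 0 → root.
h(1) = 0, so (s − 1) divides h(s); h is reducible.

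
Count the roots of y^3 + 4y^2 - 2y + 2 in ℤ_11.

Write h(y) = y^3 + 4y^2 - 2y + 2.
Evaluate at each of the 11 elements of ℤ_11:
h(0) = 2; h(1) = 5; h(2) = 0 → root; h(3) = 4; h(4) = 1; h(5) = 8; h(6) = 9; h(7) = 10; h(8) = 6; h(9) = 3; h(10) = 7.
Roots: {2}.

1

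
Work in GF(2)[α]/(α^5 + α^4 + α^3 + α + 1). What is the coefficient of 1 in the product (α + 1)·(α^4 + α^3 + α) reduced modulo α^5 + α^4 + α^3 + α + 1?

Multiply in GF(2)[α]: (α + 1)·(α^4 + α^3 + α) = α^5 + α^3 + α^2 + α.
Reduce using α^5 ≡ α^4 + α^3 + α + 1 (mod α^5 + α^4 + α^3 + α + 1).
Reduced: α^4 + α^2 + 1.

1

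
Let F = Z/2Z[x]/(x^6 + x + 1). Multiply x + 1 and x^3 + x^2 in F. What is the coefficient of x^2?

Multiply in Z/2Z[x]: (x + 1)·(x^3 + x^2) = x^4 + x^2.
Reduced: x^4 + x^2.

1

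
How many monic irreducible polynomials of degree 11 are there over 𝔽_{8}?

By the necklace-counting formula, N_8(11) = (1/11) Σ_{d|11} μ(11/d)·8^d.
Divisors of 11: 1, 11; μ(11/d) for each: -1, 1.
Σ = − 8^1 + 8^11 = 8589934584.
N = 8589934584/11 = 780903144.

780903144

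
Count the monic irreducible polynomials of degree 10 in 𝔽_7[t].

Gauss's count: N_{7}(10) = (1/10) Σ_{d|10} μ(10/d)·7^d.
Divisors of 10: 1, 2, 5, 10; μ(10/d) for each: 1, -1, -1, 1.
Σ = 7^1 − 7^2 − 7^5 + 7^10 = 282458400.
N = 282458400/10 = 28245840.

28245840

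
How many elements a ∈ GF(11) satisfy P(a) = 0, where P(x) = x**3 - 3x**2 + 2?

3

Evaluate at each of the 11 elements of GF(11):
P(0) = 2; P(1) = 0 → root; P(2) = 9; P(3) = 2; P(4) = 7; P(5) = 8; P(6) = 0 → root; P(7) = 0 → root; P(8) = 3; P(9) = 4; P(10) = 9.
Roots: {1, 6, 7}.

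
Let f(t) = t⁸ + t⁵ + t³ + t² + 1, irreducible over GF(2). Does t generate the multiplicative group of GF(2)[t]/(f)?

|GF(2^8)^×| = 2^8 − 1 = 255. Prime factorization: 255 = 3·5·17.
f is primitive ⇔ t has order 255 in GF(2)[t]/(f), i.e. t^(255/q) ≠ 1 for each prime q | 255.
t^(85) mod f = t⁷ + t⁵ + t⁴ + t³ + t² + t.
t^(51) mod f = t⁷ + t⁶ + t⁴ + t³ + t².
t^(15) mod f = t⁷ + t⁶ + t⁵ + t².
None equal 1, so t has full order 255; f is primitive.

Yes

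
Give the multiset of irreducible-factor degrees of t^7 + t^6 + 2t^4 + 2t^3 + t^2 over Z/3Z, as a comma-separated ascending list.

Write g(t) = t^7 + t^6 + 2t^4 + 2t^3 + t^2.
Roots in Z/3Z: g(0) = 0 → root; g(1) = 1; g(2) = 1.
Linear factors from roots: (t).
Complete factorization: g(t) = (t)^2·(t^2 + 1)·(t^3 + t^2 + 2t + 1).
Factor degrees with multiplicity: 1 + 1 + 2 + 3 = 7.

1, 1, 2, 3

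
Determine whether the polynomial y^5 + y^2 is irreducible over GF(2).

Write P(y) = y^5 + y^2.
Check for roots in GF(2): P(0) = 0 → root; P(1) = 0 → root.
P(0) = 0, so (y) divides P(y); P is reducible.

No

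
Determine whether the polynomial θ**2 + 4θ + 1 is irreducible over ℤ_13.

Write m(θ) = θ**2 + 4θ + 1.
Check each element of ℤ_13 for a root: m(0)=1, m(1)=6, m(2)=0, m(3)=9, m(4)=7, m(5)=7, m(6)=9, m(7)=0, m(8)=6, m(9)=1, m(10)=11, m(11)=10, m(12)=11.
m(2) = 0, so (θ − 2) divides m(θ); m is reducible.

No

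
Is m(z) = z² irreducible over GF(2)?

Check for roots in GF(2): m(0) = 0 → root; m(1) = 1.
m(0) = 0, so (z) divides m(z); m is reducible.

No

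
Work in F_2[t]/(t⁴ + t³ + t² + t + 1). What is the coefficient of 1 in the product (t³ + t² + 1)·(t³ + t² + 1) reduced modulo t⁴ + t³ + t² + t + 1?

0

Multiply in F_2[t]: (t³ + t² + 1)·(t³ + t² + 1) = t⁶ + t⁴ + 1.
Reduce using t⁴ ≡ t³ + t² + t + 1 (mod t⁴ + t³ + t² + t + 1).
Reduced: t³ + t².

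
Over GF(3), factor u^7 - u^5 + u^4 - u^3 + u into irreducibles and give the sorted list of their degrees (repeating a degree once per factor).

1, 3, 3

Write f(u) = u^7 - u^5 + u^4 - u^3 + u.
Roots in GF(3): f(0) = 0 → root; f(1) = 1; f(2) = 1.
Linear factors from roots: (u).
Complete factorization: f(u) = (u)·(u^3 + u^2 - u + 1)·(u^3 - u^2 + u + 1).
Factor degrees with multiplicity: 1 + 3 + 3 = 7.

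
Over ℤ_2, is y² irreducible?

Write P(y) = y².
Check for roots in ℤ_2: P(0) = 0 → root; P(1) = 1.
P(0) = 0, so (y) divides P(y); P is reducible.

No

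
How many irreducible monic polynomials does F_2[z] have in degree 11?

Gauss's count: N_{2}(11) = (1/11) Σ_{d|11} μ(11/d)·2^d.
Divisors of 11: 1, 11; μ(11/d) for each: -1, 1.
Σ = − 2^1 + 2^11 = 2046.
N = 2046/11 = 186.

186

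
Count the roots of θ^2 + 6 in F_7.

2

Write f(θ) = θ^2 + 6.
Evaluate at each of the 7 elements of F_7:
f(0) = 6; f(1) = 0 → root; f(2) = 3; f(3) = 1; f(4) = 1; f(5) = 3; f(6) = 0 → root.
Roots: {1, 6}.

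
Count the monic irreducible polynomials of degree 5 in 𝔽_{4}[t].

204

Gauss's count: N_{4}(5) = (1/5) Σ_{d|5} μ(5/d)·4^d.
Divisors of 5: 1, 5; μ(5/d) for each: -1, 1.
Σ = − 4^1 + 4^5 = 1020.
N = 1020/5 = 204.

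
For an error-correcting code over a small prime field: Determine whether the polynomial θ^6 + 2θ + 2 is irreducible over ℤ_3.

Yes

Write f(θ) = θ^6 + 2θ + 2.
Check for roots in ℤ_3: f(0) = 2; f(1) = 2; f(2) = 1.
No roots, so no linear factors.
Monic irreducibles of degree 2 over GF(3): θ^2 + 1, θ^2 + θ + 2, θ^2 + 2θ + 2.
None of them divide f (all give nonzero remainder).
Degree-3 irreducible divisors: test the 8 monic irreducibles of degree 3 over GF(3).
None of them divide f (all give nonzero remainder).
No irreducible factor of degree ≤ 3 exists, so f is irreducible over GF(3).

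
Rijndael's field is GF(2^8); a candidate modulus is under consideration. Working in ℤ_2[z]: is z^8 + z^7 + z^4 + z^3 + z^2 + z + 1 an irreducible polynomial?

Write P(z) = z^8 + z^7 + z^4 + z^3 + z^2 + z + 1.
Check for roots in ℤ_2: P(0) = 1; P(1) = 1.
No roots, so no linear factors.
Monic irreducibles of degree 2 over GF(2): z^2 + z + 1.
None of them divide P (all give nonzero remainder).
Monic irreducibles of degree 3 over GF(2): z^3 + z + 1, z^3 + z^2 + 1.
None of them divide P (all give nonzero remainder).
Monic irreducibles of degree 4 over GF(2): z^4 + z + 1, z^4 + z^3 + 1, z^4 + z^3 + z^2 + z + 1.
None of them divide P (all give nonzero remainder).
No irreducible factor of degree ≤ 4 exists, so P is irreducible over GF(2).

Yes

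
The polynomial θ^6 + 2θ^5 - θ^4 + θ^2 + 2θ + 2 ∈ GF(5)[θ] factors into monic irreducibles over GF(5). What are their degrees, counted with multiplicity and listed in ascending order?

Write h(θ) = θ^6 + 2θ^5 - θ^4 + θ^2 + 2θ + 2.
Roots in GF(5): h(0) = 2; h(1) = 2; h(2) = 2; h(3) = 1; h(4) = 4.
Complete factorization: h(θ) = (θ^6 + 2θ^5 - θ^4 + θ^2 + 2θ + 2).
Factor degrees with multiplicity: 6 = 6.

6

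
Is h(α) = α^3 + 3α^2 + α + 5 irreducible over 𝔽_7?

No

Check for roots in 𝔽_7: h(0) = 5; h(1) = 3; h(2) = 6; h(3) = 6; h(4) = 2; h(5) = 0 → root; h(6) = 6.
h(5) = 0, so (α − 5) divides h(α); h is reducible.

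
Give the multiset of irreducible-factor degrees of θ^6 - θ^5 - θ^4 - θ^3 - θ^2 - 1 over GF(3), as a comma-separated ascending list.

1, 2, 3

Write g(θ) = θ^6 - θ^5 - θ^4 - θ^3 - θ^2 - 1.
Roots in GF(3): g(0) = 2; g(1) = 2; g(2) = 0 → root.
Linear factors from roots: (θ + 1).
Complete factorization: g(θ) = (θ + 1)·(θ^2 - θ - 1)·(θ^3 - θ^2 + θ + 1).
Factor degrees with multiplicity: 1 + 2 + 3 = 6.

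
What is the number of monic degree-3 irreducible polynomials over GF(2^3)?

168

The number of monic irreducibles of degree 3 over GF(8) is (1/3)·Σ_{d∣3} μ(3/d) 8^d.
Divisors of 3: 1, 3; μ(3/d) for each: -1, 1.
Σ = − 8^1 + 8^3 = 504.
N = 504/3 = 168.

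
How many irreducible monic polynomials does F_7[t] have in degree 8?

The number of monic irreducibles of degree 8 over GF(7) is (1/8)·Σ_{d∣8} μ(8/d) 7^d.
Divisors of 8: 1, 2, 4, 8; μ(8/d) for each: 0, 0, -1, 1.
Σ = − 7^4 + 7^8 = 5762400.
N = 5762400/8 = 720300.

720300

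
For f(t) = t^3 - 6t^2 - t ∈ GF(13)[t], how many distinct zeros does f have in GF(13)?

Evaluate at each of the 13 elements of GF(13):
f(0) = 0 → root; f(1) = 7; f(2) = 8; f(3) = 9; f(4) = 3; f(5) = 9; f(6) = 7; f(7) = 3; f(8) = 3; f(9) = 0 → root; f(10) = 0 → root; f(11) = 9; f(12) = 7.
Roots: {0, 9, 10}.

3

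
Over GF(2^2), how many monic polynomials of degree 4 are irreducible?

60

Gauss's count: N_{4}(4) = (1/4) Σ_{d|4} μ(4/d)·4^d.
Divisors of 4: 1, 2, 4; μ(4/d) for each: 0, -1, 1.
Σ = − 4^2 + 4^4 = 240.
N = 240/4 = 60.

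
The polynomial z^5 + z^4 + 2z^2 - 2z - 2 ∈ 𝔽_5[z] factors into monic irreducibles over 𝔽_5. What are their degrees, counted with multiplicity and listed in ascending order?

Write g(z) = z^5 + z^4 + 2z^2 - 2z - 2.
Roots in 𝔽_5: g(0) = 3; g(1) = 0 → root; g(2) = 0 → root; g(3) = 4; g(4) = 2.
Linear factors from roots: (z - 1), (z - 2).
Complete factorization: g(z) = (z - 2)·(z - 1)·(z^3 - z^2 - 1).
Factor degrees with multiplicity: 1 + 1 + 3 = 5.

1, 1, 3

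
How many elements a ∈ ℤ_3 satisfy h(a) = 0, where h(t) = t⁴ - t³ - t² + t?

3

Evaluate at each of the 3 elements of ℤ_3:
h(0) = 0 → root; h(1) = 0 → root; h(2) = 0 → root.
Roots: {0, 1, 2}.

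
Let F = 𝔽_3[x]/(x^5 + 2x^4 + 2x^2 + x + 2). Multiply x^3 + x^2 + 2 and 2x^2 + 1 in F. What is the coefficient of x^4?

1

Multiply in 𝔽_3[x]: (x^3 + x^2 + 2)·(2x^2 + 1) = 2x^5 + 2x^4 + x^3 + 2x^2 + 2.
Reduce using x^5 ≡ x^4 + x^2 + 2x + 1 (mod x^5 + 2x^4 + 2x^2 + x + 2).
Reduced: x^4 + x^3 + x^2 + x + 1.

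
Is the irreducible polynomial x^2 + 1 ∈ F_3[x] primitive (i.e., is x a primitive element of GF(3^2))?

No

Write f(x) = x^2 + 1.
|GF(3^2)^×| = 3^2 − 1 = 8. Prime factorization: 8 = 2^3.
f is primitive ⇔ x has order 8 in GF(3)[x]/(f), i.e. x^(8/q) ≠ 1 for each prime q | 8.
x^(4) mod f = 1
Since x^(4) = 1, the order of x divides 4 < 8; not primitive.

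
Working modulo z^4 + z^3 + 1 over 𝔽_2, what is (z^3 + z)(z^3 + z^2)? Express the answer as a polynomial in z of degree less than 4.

z^2 + 1

Multiply in 𝔽_2[z]: (z^3 + z)·(z^3 + z^2) = z^6 + z^5 + z^4 + z^3.
Reduce using z^4 ≡ z^3 + 1 (mod z^4 + z^3 + 1).
Reduced: z^2 + 1.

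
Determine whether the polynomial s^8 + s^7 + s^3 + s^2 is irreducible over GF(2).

Write g(s) = s^8 + s^7 + s^3 + s^2.
Check for roots in GF(2): g(0) = 0 → root; g(1) = 0 → root.
g(0) = 0, so (s) divides g(s); g is reducible.

No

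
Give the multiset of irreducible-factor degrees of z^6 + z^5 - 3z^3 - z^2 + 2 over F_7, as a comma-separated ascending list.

1, 1, 1, 1, 2

Write h(z) = z^6 + z^5 - 3z^3 - z^2 + 2.
Linear factors from roots: (z - 1), (z - 2), (z + 3).
Complete factorization: h(z) = (z + 3)·(z - 2)·(z - 1)^2·(z^2 + 2z + 2).
Factor degrees with multiplicity: 1 + 1 + 1 + 1 + 2 = 6.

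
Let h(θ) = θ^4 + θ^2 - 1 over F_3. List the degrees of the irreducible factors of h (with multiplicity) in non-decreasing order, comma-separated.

Roots in F_3: h(0) = 2; h(1) = 1; h(2) = 1.
Complete factorization: h(θ) = (θ^4 + θ^2 - 1).
Factor degrees with multiplicity: 4 = 4.

4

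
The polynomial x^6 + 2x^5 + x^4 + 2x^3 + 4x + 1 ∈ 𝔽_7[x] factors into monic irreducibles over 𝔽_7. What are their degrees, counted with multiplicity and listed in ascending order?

Write h(x) = x^6 + 2x^5 + x^4 + 2x^3 + 4x + 1.
Linear factors from roots: (x + 3), (x + 2).
Complete factorization: h(x) = (x + 2)·(x + 3)·(x^2 + x + 6)·(x^2 + 3x + 1).
Factor degrees with multiplicity: 1 + 1 + 2 + 2 = 6.

1, 1, 2, 2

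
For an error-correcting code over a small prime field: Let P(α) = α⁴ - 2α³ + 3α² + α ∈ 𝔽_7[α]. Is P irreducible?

Check for roots in 𝔽_7: P(0) = 0 → root; P(1) = 3; P(2) = 0 → root; P(3) = 1; P(4) = 5; P(5) = 0 → root; P(6) = 5.
P(0) = 0, so (α) divides P(α); P is reducible.

No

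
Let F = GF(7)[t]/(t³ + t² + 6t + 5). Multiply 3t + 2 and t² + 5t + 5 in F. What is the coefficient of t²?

0

Multiply in GF(7)[t]: (3t + 2)·(t² + 5t + 5) = 3t³ + 3t² + 4t + 3.
Reduce using t³ ≡ 6t² + t + 2 (mod t³ + t² + 6t + 5).
Reduced: 2.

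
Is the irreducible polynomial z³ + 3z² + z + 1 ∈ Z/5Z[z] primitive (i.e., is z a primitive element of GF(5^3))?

No

Write f(z) = z³ + 3z² + z + 1.
|GF(5^3)^×| = 5^3 − 1 = 124. Prime factorization: 124 = 2^2·31.
f is primitive ⇔ z has order 124 in GF(5)[z]/(f), i.e. z^(124/q) ≠ 1 for each prime q | 124.
z^(62) mod f = 1
z^(4) mod f = 3z² + 2z + 3.
Since z^(62) = 1, the order of z divides 62 < 124; not primitive.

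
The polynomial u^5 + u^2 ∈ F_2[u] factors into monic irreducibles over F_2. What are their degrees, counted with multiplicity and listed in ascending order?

Write g(u) = u^5 + u^2.
Roots in F_2: g(0) = 0 → root; g(1) = 0 → root.
Linear factors from roots: (u), (u + 1).
Complete factorization: g(u) = (u + 1)·(u)^2·(u^2 + u + 1).
Factor degrees with multiplicity: 1 + 1 + 1 + 2 = 5.

1, 1, 1, 2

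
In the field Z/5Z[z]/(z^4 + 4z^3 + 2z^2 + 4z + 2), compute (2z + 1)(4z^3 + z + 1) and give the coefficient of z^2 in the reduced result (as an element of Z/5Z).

1

Multiply in Z/5Z[z]: (2z + 1)·(4z^3 + z + 1) = 3z^4 + 4z^3 + 2z^2 + 3z + 1.
Reduce using z^4 ≡ z^3 + 3z^2 + z + 3 (mod z^4 + 4z^3 + 2z^2 + 4z + 2).
Reduced: 2z^3 + z^2 + z.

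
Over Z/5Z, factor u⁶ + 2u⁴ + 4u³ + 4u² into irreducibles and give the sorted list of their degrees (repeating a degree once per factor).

Write g(u) = u⁶ + 2u⁴ + 4u³ + 4u².
Roots in Z/5Z: g(0) = 0 → root; g(1) = 1; g(2) = 4; g(3) = 0 → root; g(4) = 3.
Linear factors from roots: (u), (u + 2).
Complete factorization: g(u) = (u + 2)·(u)^2·(u³ + 3u² + u + 2).
Factor degrees with multiplicity: 1 + 1 + 1 + 3 = 6.

1, 1, 1, 3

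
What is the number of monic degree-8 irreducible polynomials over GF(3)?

The number of monic irreducibles of degree 8 over GF(3) is (1/8)·Σ_{d∣8} μ(8/d) 3^d.
Divisors of 8: 1, 2, 4, 8; μ(8/d) for each: 0, 0, -1, 1.
Σ = − 3^4 + 3^8 = 6480.
N = 6480/8 = 810.

810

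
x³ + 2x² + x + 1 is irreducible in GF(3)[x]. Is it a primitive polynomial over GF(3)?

Yes

Write f(x) = x³ + 2x² + x + 1.
|GF(3^3)^×| = 3^3 − 1 = 26. Prime factorization: 26 = 2·13.
f is primitive ⇔ x has order 26 in GF(3)[x]/(f), i.e. x^(26/q) ≠ 1 for each prime q | 26.
x^(13) mod f = 2.
x^(2) mod f = x².
None equal 1, so x has full order 26; f is primitive.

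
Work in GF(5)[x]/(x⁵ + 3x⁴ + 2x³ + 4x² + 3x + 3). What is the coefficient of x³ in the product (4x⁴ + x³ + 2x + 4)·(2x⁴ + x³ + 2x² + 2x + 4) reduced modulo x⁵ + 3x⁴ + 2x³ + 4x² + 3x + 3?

0

Multiply in GF(5)[x]: (4x⁴ + x³ + 2x + 4)·(2x⁴ + x³ + 2x² + 2x + 4) = 3x⁸ + x⁷ + 4x⁶ + 4x⁵ + 3x⁴ + 2x³ + 2x² + x + 1.
Reduce using x⁵ ≡ 2x⁴ + 3x³ + x² + 2x + 2 (mod x⁵ + 3x⁴ + 2x³ + 4x² + 3x + 3).
Reduced: x⁴ + 2x² + 4x.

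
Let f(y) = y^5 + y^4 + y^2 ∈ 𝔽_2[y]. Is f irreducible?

Check for roots in 𝔽_2: f(0) = 0 → root; f(1) = 1.
f(0) = 0, so (y) divides f(y); f is reducible.

No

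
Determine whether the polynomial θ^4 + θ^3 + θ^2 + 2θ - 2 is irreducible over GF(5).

Write m(θ) = θ^4 + θ^3 + θ^2 + 2θ - 2.
Check for roots in GF(5): m(0) = 3; m(1) = 3; m(2) = 0 → root; m(3) = 1; m(4) = 2.
m(2) = 0, so (θ − 2) divides m(θ); m is reducible.

No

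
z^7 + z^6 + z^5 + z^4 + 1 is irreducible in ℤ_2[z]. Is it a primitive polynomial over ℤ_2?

Write f(z) = z^7 + z^6 + z^5 + z^4 + 1.
|GF(2^7)^×| = 2^7 − 1 = 127. Prime factorization: 127 = 127.
f is primitive ⇔ z has order 127 in GF(2)[z]/(f), i.e. z^(127/q) ≠ 1 for each prime q | 127.
z^(1) mod f = z.
None equal 1, so z has full order 127; f is primitive.

Yes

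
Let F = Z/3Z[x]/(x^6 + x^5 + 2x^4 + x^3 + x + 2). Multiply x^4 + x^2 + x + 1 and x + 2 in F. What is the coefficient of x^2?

Multiply in Z/3Z[x]: (x^4 + x^2 + x + 1)·(x + 2) = x^5 + 2x^4 + x^3 + 2.
Reduced: x^5 + 2x^4 + x^3 + 2.

0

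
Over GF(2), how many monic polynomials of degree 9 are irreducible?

Gauss's count: N_{2}(9) = (1/9) Σ_{d|9} μ(9/d)·2^d.
Divisors of 9: 1, 3, 9; μ(9/d) for each: 0, -1, 1.
Σ = − 2^3 + 2^9 = 504.
N = 504/9 = 56.

56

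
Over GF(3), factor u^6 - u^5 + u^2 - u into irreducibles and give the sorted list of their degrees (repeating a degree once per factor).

Write h(u) = u^6 - u^5 + u^2 - u.
Roots in GF(3): h(0) = 0 → root; h(1) = 0 → root; h(2) = 1.
Linear factors from roots: (u), (u - 1).
Complete factorization: h(u) = (u)·(u - 1)·(u^2 + u - 1)·(u^2 - u - 1).
Factor degrees with multiplicity: 1 + 1 + 2 + 2 = 6.

1, 1, 2, 2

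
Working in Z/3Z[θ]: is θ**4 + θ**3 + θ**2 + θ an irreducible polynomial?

Write g(θ) = θ**4 + θ**3 + θ**2 + θ.
Check for roots in Z/3Z: g(0) = 0 → root; g(1) = 1; g(2) = 0 → root.
g(0) = 0, so (θ) divides g(θ); g is reducible.

No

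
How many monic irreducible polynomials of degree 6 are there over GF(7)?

By the necklace-counting formula, N_7(6) = (1/6) Σ_{d|6} μ(6/d)·7^d.
Divisors of 6: 1, 2, 3, 6; μ(6/d) for each: 1, -1, -1, 1.
Σ = 7^1 − 7^2 − 7^3 + 7^6 = 117264.
N = 117264/6 = 19544.

19544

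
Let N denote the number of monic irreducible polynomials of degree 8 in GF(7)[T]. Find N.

The number of monic irreducibles of degree 8 over GF(7) is (1/8)·Σ_{d∣8} μ(8/d) 7^d.
Divisors of 8: 1, 2, 4, 8; μ(8/d) for each: 0, 0, -1, 1.
Σ = − 7^4 + 7^8 = 5762400.
N = 5762400/8 = 720300.

720300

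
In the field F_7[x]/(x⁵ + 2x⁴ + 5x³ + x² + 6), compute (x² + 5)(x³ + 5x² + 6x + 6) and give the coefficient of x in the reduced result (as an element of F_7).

2

Multiply in F_7[x]: (x² + 5)·(x³ + 5x² + 6x + 6) = x⁵ + 5x⁴ + 4x³ + 3x² + 2x + 2.
Reduce using x⁵ ≡ 5x⁴ + 2x³ + 6x² + 1 (mod x⁵ + 2x⁴ + 5x³ + x² + 6).
Reduced: 3x⁴ + 6x³ + 2x² + 2x + 3.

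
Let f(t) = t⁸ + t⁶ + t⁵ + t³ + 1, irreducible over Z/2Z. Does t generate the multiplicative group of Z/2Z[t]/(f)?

Yes

|GF(2^8)^×| = 2^8 − 1 = 255. Prime factorization: 255 = 3·5·17.
f is primitive ⇔ t has order 255 in GF(2)[t]/(f), i.e. t^(255/q) ≠ 1 for each prime q | 255.
t^(85) mod f = t⁶ + t⁵ + t⁴ + t³ + t² + t + 1.
t^(51) mod f = t⁶ + t⁵ + t⁴ + t³.
t^(15) mod f = t⁷ + t⁵ + t⁴ + t² + 1.
None equal 1, so t has full order 255; f is primitive.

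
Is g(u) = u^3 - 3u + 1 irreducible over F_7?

Yes

Check for roots in F_7: g(0) = 1; g(1) = 6; g(2) = 3; g(3) = 5; g(4) = 4; g(5) = 6; g(6) = 3.
No roots. A degree-3 polynomial over a field with no linear factor is irreducible.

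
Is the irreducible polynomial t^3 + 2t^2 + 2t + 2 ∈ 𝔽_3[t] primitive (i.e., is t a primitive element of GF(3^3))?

Write f(t) = t^3 + 2t^2 + 2t + 2.
|GF(3^3)^×| = 3^3 − 1 = 26. Prime factorization: 26 = 2·13.
f is primitive ⇔ t has order 26 in GF(3)[t]/(f), i.e. t^(26/q) ≠ 1 for each prime q | 26.
t^(13) mod f = 1
t^(2) mod f = t^2.
Since t^(13) = 1, the order of t divides 13 < 26; not primitive.

No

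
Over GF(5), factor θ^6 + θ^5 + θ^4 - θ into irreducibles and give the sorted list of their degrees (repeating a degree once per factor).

Write h(θ) = θ^6 + θ^5 + θ^4 - θ.
Roots in GF(5): h(0) = 0 → root; h(1) = 2; h(2) = 0 → root; h(3) = 0 → root; h(4) = 2.
Linear factors from roots: (θ), (θ - 2), (θ + 2).
Complete factorization: h(θ) = (θ)·(θ - 2)·(θ + 2)^2·(θ^2 - θ + 2).
Factor degrees with multiplicity: 1 + 1 + 1 + 1 + 2 = 6.

1, 1, 1, 1, 2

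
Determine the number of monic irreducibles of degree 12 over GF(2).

335

x^(2^12) − x is the product of all monic irreducibles of degree dividing 12; Möbius inversion gives N = (1/12) Σ μ(12/d)·2^d.
Divisors of 12: 1, 2, 3, 4, 6, 12; μ(12/d) for each: 0, 1, 0, -1, -1, 1.
Σ = 2^2 − 2^4 − 2^6 + 2^12 = 4020.
N = 4020/12 = 335.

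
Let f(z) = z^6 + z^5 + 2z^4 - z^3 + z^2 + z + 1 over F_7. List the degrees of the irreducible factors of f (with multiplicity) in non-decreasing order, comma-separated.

1, 2, 3

Linear factors from roots: (z - 3).
Complete factorization: f(z) = (z - 3)·(z^2 - 3)·(z^3 - 3z^2 + 3z - 3).
Factor degrees with multiplicity: 1 + 2 + 3 = 6.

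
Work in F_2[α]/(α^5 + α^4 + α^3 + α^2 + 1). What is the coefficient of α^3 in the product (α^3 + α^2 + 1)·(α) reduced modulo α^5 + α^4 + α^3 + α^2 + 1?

Multiply in F_2[α]: (α^3 + α^2 + 1)·(α) = α^4 + α^3 + α.
Reduced: α^4 + α^3 + α.

1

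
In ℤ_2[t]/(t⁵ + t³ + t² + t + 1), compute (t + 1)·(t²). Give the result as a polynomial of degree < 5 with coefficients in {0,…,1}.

t^3 + t^2

Multiply in ℤ_2[t]: (t + 1)·(t²) = t³ + t².
Reduced: t³ + t².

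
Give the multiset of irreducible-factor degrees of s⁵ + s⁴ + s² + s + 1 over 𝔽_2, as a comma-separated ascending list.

5

Write h(s) = s⁵ + s⁴ + s² + s + 1.
Roots in 𝔽_2: h(0) = 1; h(1) = 1.
Complete factorization: h(s) = (s⁵ + s⁴ + s² + s + 1).
Factor degrees with multiplicity: 5 = 5.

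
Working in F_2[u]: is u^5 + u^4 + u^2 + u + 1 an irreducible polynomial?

Yes

Write h(u) = u^5 + u^4 + u^2 + u + 1.
Check for roots in F_2: h(0) = 1; h(1) = 1.
No roots, so no linear factors.
Monic irreducibles of degree 2 over GF(2): u^2 + u + 1.
None of them divide h (all give nonzero remainder).
No irreducible factor of degree ≤ 2 exists, so h is irreducible over GF(2).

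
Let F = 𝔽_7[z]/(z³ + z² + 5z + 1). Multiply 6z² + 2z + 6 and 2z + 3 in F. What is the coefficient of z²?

3

Multiply in 𝔽_7[z]: (6z² + 2z + 6)·(2z + 3) = 5z³ + z² + 4z + 4.
Reduce using z³ ≡ 6z² + 2z + 6 (mod z³ + z² + 5z + 1).
Reduced: 3z² + 6.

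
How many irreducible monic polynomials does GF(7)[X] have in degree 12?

1153430600

The number of monic irreducibles of degree 12 over GF(7) is (1/12)·Σ_{d∣12} μ(12/d) 7^d.
Divisors of 12: 1, 2, 3, 4, 6, 12; μ(12/d) for each: 0, 1, 0, -1, -1, 1.
Σ = 7^2 − 7^4 − 7^6 + 7^12 = 13841167200.
N = 13841167200/12 = 1153430600.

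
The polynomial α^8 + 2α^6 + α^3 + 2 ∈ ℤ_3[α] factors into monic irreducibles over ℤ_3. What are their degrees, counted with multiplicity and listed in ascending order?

1, 3, 4

Write f(α) = α^8 + 2α^6 + α^3 + 2.
Roots in ℤ_3: f(0) = 2; f(1) = 0 → root; f(2) = 1.
Linear factors from roots: (α + 2).
Complete factorization: f(α) = (α + 2)·(α^3 + 2α^2 + 2α + 2)·(α^4 + 2α^3 + 2).
Factor degrees with multiplicity: 1 + 3 + 4 = 8.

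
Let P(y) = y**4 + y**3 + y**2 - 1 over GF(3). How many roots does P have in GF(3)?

1

Evaluate at each of the 3 elements of GF(3):
P(0) = 2; P(1) = 2; P(2) = 0 → root.
Roots: {2}.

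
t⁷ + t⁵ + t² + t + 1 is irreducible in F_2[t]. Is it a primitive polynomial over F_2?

Write f(t) = t⁷ + t⁵ + t² + t + 1.
|GF(2^7)^×| = 2^7 − 1 = 127. Prime factorization: 127 = 127.
f is primitive ⇔ t has order 127 in GF(2)[t]/(f), i.e. t^(127/q) ≠ 1 for each prime q | 127.
t^(1) mod f = t.
None equal 1, so t has full order 127; f is primitive.

Yes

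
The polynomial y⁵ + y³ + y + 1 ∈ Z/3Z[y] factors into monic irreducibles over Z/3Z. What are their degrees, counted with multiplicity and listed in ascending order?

Write h(y) = y⁵ + y³ + y + 1.
Roots in Z/3Z: h(0) = 1; h(1) = 1; h(2) = 1.
Complete factorization: h(y) = (y⁵ + y³ + y + 1).
Factor degrees with multiplicity: 5 = 5.

5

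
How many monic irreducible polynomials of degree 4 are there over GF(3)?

The number of monic irreducibles of degree 4 over GF(3) is (1/4)·Σ_{d∣4} μ(4/d) 3^d.
Divisors of 4: 1, 2, 4; μ(4/d) for each: 0, -1, 1.
Σ = − 3^2 + 3^4 = 72.
N = 72/4 = 18.

18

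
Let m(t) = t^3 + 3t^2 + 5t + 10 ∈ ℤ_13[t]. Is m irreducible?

No

Check each element of ℤ_13 for a root: m(0)=10, m(1)=6, m(2)=1, m(3)=1, m(4)=12, m(5)=1, m(6)=0, m(7)=2, m(8)=0, m(9)=0, m(10)=8, m(11)=4, m(12)=7.
m(6) = 0, so (t − 6) divides m(t); m is reducible.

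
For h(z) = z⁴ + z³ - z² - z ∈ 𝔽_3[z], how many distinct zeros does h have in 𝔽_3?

3

Evaluate at each of the 3 elements of 𝔽_3:
h(0) = 0 → root; h(1) = 0 → root; h(2) = 0 → root.
Roots: {0, 1, 2}.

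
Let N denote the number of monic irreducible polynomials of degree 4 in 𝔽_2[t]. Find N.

3

By the necklace-counting formula, N_2(4) = (1/4) Σ_{d|4} μ(4/d)·2^d.
Divisors of 4: 1, 2, 4; μ(4/d) for each: 0, -1, 1.
Σ = − 2^2 + 2^4 = 12.
N = 12/4 = 3.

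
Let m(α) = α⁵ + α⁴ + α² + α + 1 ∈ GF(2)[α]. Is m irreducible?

Check for roots in GF(2): m(0) = 1; m(1) = 1.
No roots, so no linear factors.
Monic irreducibles of degree 2 over GF(2): α² + α + 1.
None of them divide m (all give nonzero remainder).
No irreducible factor of degree ≤ 2 exists, so m is irreducible over GF(2).

Yes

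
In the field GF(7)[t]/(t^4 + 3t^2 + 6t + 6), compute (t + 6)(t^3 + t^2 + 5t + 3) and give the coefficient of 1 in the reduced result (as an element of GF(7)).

Multiply in GF(7)[t]: (t + 6)·(t^3 + t^2 + 5t + 3) = t^4 + 4t^2 + 5t + 4.
Reduce using t^4 ≡ 4t^2 + t + 1 (mod t^4 + 3t^2 + 6t + 6).
Reduced: t^2 + 6t + 5.

5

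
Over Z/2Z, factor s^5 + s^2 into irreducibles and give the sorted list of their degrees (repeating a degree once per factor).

Write g(s) = s^5 + s^2.
Roots in Z/2Z: g(0) = 0 → root; g(1) = 0 → root.
Linear factors from roots: (s), (s + 1).
Complete factorization: g(s) = (s + 1)·(s)^2·(s^2 + s + 1).
Factor degrees with multiplicity: 1 + 1 + 1 + 2 = 5.

1, 1, 1, 2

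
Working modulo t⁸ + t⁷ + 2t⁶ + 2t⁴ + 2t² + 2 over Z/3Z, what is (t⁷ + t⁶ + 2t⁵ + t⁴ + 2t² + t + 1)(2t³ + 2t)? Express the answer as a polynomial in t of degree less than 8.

Multiply in Z/3Z[t]: (t⁷ + t⁶ + 2t⁵ + t⁴ + 2t² + t + 1)·(2t³ + 2t) = 2t¹⁰ + 2t⁹ + t⁷ + t⁶ + 2t⁴ + 2t² + 2t.
Reduce using t⁸ ≡ 2t⁷ + t⁶ + t⁴ + t² + 1 (mod t⁸ + t⁷ + 2t⁶ + 2t⁴ + 2t² + 2).
Reduced: 2t⁷ + 2t⁶ + 2t + 2.

2t^7 + 2t^6 + 2t + 2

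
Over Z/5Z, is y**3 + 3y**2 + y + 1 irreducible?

Write P(y) = y**3 + 3y**2 + y + 1.
Check for roots in Z/5Z: P(0) = 1; P(1) = 1; P(2) = 3; P(3) = 3; P(4) = 2.
No roots. A degree-3 polynomial over a field with no linear factor is irreducible.

Yes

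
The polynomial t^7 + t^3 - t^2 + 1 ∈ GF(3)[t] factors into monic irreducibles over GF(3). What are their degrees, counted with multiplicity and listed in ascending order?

7

Write h(t) = t^7 + t^3 - t^2 + 1.
Roots in GF(3): h(0) = 1; h(1) = 2; h(2) = 1.
Complete factorization: h(t) = (t^7 + t^3 - t^2 + 1).
Factor degrees with multiplicity: 7 = 7.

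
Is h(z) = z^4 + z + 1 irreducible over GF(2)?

Yes

Check for roots in GF(2): h(0) = 1; h(1) = 1.
No roots, so no linear factors.
Monic irreducibles of degree 2 over GF(2): z^2 + z + 1.
None of them divide h (all give nonzero remainder).
No irreducible factor of degree ≤ 2 exists, so h is irreducible over GF(2).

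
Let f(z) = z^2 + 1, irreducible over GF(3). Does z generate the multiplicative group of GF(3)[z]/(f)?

No

|GF(3^2)^×| = 3^2 − 1 = 8. Prime factorization: 8 = 2^3.
f is primitive ⇔ z has order 8 in GF(3)[z]/(f), i.e. z^(8/q) ≠ 1 for each prime q | 8.
z^(4) mod f = 1
Since z^(4) = 1, the order of z divides 4 < 8; not primitive.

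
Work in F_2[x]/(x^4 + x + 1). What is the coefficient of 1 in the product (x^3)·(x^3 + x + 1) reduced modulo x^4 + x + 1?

Multiply in F_2[x]: (x^3)·(x^3 + x + 1) = x^6 + x^4 + x^3.
Reduce using x^4 ≡ x + 1 (mod x^4 + x + 1).
Reduced: x^2 + x + 1.

1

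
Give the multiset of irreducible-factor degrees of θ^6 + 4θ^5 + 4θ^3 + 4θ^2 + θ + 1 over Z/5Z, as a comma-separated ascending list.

1, 2, 3

Write f(θ) = θ^6 + 4θ^5 + 4θ^3 + 4θ^2 + θ + 1.
Roots in Z/5Z: f(0) = 1; f(1) = 0 → root; f(2) = 3; f(3) = 4; f(4) = 2.
Linear factors from roots: (θ + 4).
Complete factorization: f(θ) = (θ + 4)·(θ^2 + 3θ + 4)·(θ^3 + 2θ^2 + 1).
Factor degrees with multiplicity: 1 + 2 + 3 = 6.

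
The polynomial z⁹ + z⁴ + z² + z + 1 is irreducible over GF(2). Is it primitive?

No

Write f(z) = z⁹ + z⁴ + z² + z + 1.
|GF(2^9)^×| = 2^9 − 1 = 511. Prime factorization: 511 = 7·73.
f is primitive ⇔ z has order 511 in GF(2)[z]/(f), i.e. z^(511/q) ≠ 1 for each prime q | 511.
z^(73) mod f = 1
z^(7) mod f = z⁷.
Since z^(73) = 1, the order of z divides 73 < 511; not primitive.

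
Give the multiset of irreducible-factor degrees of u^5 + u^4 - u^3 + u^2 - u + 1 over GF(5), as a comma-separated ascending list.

Write g(u) = u^5 + u^4 - u^3 + u^2 - u + 1.
Roots in GF(5): g(0) = 1; g(1) = 2; g(2) = 3; g(3) = 4; g(4) = 4.
Complete factorization: g(u) = (u^5 + u^4 - u^3 + u^2 - u + 1).
Factor degrees with multiplicity: 5 = 5.

5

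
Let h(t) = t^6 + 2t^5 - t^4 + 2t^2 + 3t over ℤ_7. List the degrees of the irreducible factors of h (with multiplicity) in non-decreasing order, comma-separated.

Linear factors from roots: (t), (t - 1), (t - 2), (t + 2).
Complete factorization: h(t) = (t)·(t + 2)·(t - 2)·(t - 1)·(t^2 + 3t - 1).
Factor degrees with multiplicity: 1 + 1 + 1 + 1 + 2 = 6.

1, 1, 1, 1, 2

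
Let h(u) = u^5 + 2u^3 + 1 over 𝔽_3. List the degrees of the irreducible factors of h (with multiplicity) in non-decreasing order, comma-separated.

Roots in 𝔽_3: h(0) = 1; h(1) = 1; h(2) = 1.
Complete factorization: h(u) = (u^2 + 2u + 2)·(u^3 + u^2 + u + 2).
Factor degrees with multiplicity: 2 + 3 = 5.

2, 3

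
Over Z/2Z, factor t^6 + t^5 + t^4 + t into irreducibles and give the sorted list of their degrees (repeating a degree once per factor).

1, 1, 1, 3

Write h(t) = t^6 + t^5 + t^4 + t.
Roots in Z/2Z: h(0) = 0 → root; h(1) = 0 → root.
Linear factors from roots: (t), (t + 1).
Complete factorization: h(t) = (t)·(t + 1)^2·(t^3 + t^2 + 1).
Factor degrees with multiplicity: 1 + 1 + 1 + 3 = 6.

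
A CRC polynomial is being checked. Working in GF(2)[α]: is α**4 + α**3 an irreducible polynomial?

Write h(α) = α**4 + α**3.
Check for roots in GF(2): h(0) = 0 → root; h(1) = 0 → root.
h(0) = 0, so (α) divides h(α); h is reducible.

No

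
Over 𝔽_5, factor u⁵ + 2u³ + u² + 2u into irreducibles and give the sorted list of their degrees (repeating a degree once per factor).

Write g(u) = u⁵ + 2u³ + u² + 2u.
Roots in 𝔽_5: g(0) = 0 → root; g(1) = 1; g(2) = 1; g(3) = 2; g(4) = 1.
Linear factors from roots: (u).
Complete factorization: g(u) = (u)·(u² + u + 1)·(u² + 4u + 2).
Factor degrees with multiplicity: 1 + 2 + 2 = 5.

1, 2, 2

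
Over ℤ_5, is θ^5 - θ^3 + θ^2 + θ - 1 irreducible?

Yes

Write f(θ) = θ^5 - θ^3 + θ^2 + θ - 1.
Check for roots in ℤ_5: f(0) = 4; f(1) = 1; f(2) = 4; f(3) = 2; f(4) = 4.
No roots, so no linear factors.
Degree-2 irreducible divisors: test the 10 monic irreducibles of degree 2 over GF(5).
None of them divide f (all give nonzero remainder).
No irreducible factor of degree ≤ 2 exists, so f is irreducible over GF(5).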